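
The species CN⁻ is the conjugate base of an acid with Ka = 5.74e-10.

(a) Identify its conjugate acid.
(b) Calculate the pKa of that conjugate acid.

(a) The conjugate acid is formed by adding one H⁺ to CN⁻, giving HCN. (b) pKa = -log(Ka) = -log(5.74e-10) = 9.24.

Conjugate acid: HCN; pK_a = 9.24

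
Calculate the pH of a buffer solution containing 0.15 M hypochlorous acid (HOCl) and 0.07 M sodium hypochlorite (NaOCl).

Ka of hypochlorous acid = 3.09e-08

pKa = -log(3.09e-08) = 7.51. pH = pKa + log([A⁻]/[HA]) = 7.51 + log(0.07/0.15)

pH = 7.18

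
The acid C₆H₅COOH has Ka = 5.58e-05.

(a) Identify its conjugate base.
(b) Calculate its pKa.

(a) The conjugate base is formed by removing one H⁺ from C₆H₅COOH, giving C₆H₅COO⁻. (b) pKa = -log(Ka) = -log(5.58e-05) = 4.25.

Conjugate base: C₆H₅COO⁻; pK_a = 4.25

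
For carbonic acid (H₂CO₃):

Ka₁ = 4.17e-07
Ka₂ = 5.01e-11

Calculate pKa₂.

pKa₂ = -log(Ka₂) = -log(5.01e-11) = 10.30.

pK_{a2} = 10.30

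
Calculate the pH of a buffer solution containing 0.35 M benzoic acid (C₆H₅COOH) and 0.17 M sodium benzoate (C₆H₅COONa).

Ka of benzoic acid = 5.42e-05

pKa = -log(5.42e-05) = 4.27. pH = pKa + log([A⁻]/[HA]) = 4.27 + log(0.17/0.35)

pH = 3.95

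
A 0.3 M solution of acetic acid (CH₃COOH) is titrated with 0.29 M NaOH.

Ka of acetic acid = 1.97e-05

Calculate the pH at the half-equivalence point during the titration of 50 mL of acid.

At half-equivalence [HA] = [A⁻], so Henderson-Hasselbalch gives pH = pKa = -log(1.97e-05) = 4.71.

pH = pKa = 4.71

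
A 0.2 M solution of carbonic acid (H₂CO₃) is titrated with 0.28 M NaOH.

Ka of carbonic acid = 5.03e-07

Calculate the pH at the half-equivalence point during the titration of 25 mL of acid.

At half-equivalence [HA] = [A⁻], so Henderson-Hasselbalch gives pH = pKa = -log(5.03e-07) = 6.30.

pH = pKa = 6.30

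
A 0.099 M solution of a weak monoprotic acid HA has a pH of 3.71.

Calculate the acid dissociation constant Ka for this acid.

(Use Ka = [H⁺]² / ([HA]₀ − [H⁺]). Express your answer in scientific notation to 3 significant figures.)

[H⁺] = 10^(−pH) = 10^(−3.71) = 1.950e-04 M. For HA ⇌ H⁺ + A⁻, Ka = [H⁺][A⁻]/[HA] = [H⁺]² / ([HA]₀ − [H⁺]) = (1.950e-04)² / (0.099 − 1.950e-04) = 3.85e-07.

K_a = 3.85e-07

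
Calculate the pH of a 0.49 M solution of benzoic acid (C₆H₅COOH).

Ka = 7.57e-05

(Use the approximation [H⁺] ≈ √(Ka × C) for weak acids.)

[H⁺] = √(Ka × C) = √(7.57e-05 × 0.49) = 6.0904e-03. pH = -log(6.0904e-03)

pH = 2.22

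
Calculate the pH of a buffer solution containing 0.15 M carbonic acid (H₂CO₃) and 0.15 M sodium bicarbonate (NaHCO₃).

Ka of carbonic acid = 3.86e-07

pKa = -log(3.86e-07) = 6.41. pH = pKa + log([A⁻]/[HA]) = 6.41 + log(0.15/0.15)

pH = 6.41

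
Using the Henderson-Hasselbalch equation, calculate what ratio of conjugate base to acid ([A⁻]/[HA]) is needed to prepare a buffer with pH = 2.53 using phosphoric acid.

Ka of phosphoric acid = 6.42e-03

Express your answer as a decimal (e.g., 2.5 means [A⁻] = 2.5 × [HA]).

pKa = -log(6.42e-03) = 2.1925. pH = pKa + log([A⁻]/[HA]), so log([A⁻]/[HA]) = pH − pKa = 2.53 − 2.1925 = 0.3375. [A⁻]/[HA] = 10^(0.3375) = 2.18

[A⁻]/[HA] = 2.18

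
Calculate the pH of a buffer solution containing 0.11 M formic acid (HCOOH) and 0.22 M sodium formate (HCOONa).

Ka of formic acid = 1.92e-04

pKa = -log(1.92e-04) = 3.72. pH = pKa + log([A⁻]/[HA]) = 3.72 + log(0.22/0.11)

pH = 4.02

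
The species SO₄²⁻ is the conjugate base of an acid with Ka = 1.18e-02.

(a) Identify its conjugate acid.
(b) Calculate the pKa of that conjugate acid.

(a) The conjugate acid is formed by adding one H⁺ to SO₄²⁻, giving HSO₄⁻. (b) pKa = -log(Ka) = -log(1.18e-02) = 1.93.

Conjugate acid: HSO₄⁻; pK_a = 1.93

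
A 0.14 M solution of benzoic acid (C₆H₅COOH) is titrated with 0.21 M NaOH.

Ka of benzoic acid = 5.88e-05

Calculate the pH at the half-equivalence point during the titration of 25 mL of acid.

At half-equivalence [HA] = [A⁻], so Henderson-Hasselbalch gives pH = pKa = -log(5.88e-05) = 4.23.

pH = pKa = 4.23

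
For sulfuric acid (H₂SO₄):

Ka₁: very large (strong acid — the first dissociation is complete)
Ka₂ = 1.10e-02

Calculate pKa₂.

pKa₂ = -log(Ka₂) = -log(1.10e-02) = 1.96.

pK_{a2} = 1.96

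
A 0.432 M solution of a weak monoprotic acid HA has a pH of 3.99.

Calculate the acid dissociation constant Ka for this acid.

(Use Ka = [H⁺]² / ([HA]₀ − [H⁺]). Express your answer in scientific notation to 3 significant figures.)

[H⁺] = 10^(−pH) = 10^(−3.99) = 1.023e-04 M. For HA ⇌ H⁺ + A⁻, Ka = [H⁺][A⁻]/[HA] = [H⁺]² / ([HA]₀ − [H⁺]) = (1.023e-04)² / (0.432 − 1.023e-04) = 2.42e-08.

K_a = 2.42e-08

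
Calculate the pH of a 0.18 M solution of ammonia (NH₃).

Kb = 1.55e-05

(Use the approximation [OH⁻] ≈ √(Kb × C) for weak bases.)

[OH⁻] = √(Kb × C) = √(1.55e-05 × 0.18) = 1.6703e-03. pOH = 2.78, pH = 14 - pOH

pH = 11.22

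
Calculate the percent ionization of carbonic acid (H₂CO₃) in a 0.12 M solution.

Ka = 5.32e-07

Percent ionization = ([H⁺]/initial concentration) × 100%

Using Ka equilibrium: x² + Ka×x - Ka×C = 0. Solving: [H⁺] = 2.5240e-04. Percent = (2.5240e-04/0.12) × 100

Percent ionization = 0.21%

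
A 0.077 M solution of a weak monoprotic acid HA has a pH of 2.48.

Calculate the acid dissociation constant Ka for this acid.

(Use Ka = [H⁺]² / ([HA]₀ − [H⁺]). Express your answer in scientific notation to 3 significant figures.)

[H⁺] = 10^(−pH) = 10^(−2.48) = 3.311e-03 M. For HA ⇌ H⁺ + A⁻, Ka = [H⁺][A⁻]/[HA] = [H⁺]² / ([HA]₀ − [H⁺]) = (3.311e-03)² / (0.077 − 3.311e-03) = 1.49e-04.

K_a = 1.49e-04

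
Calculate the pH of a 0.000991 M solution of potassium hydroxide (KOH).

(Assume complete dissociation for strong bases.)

[OH⁻] = 0.000991 M for strong base. pOH = -log[OH⁻] = 3.00, pH = 14 - pOH

pH = 11.00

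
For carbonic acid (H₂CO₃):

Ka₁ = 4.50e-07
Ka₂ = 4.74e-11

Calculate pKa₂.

pKa₂ = -log(Ka₂) = -log(4.74e-11) = 10.32.

pK_{a2} = 10.32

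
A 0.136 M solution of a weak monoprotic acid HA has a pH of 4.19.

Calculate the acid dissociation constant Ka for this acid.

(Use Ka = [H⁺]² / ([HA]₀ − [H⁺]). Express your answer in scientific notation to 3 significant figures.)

[H⁺] = 10^(−pH) = 10^(−4.19) = 6.457e-05 M. For HA ⇌ H⁺ + A⁻, Ka = [H⁺][A⁻]/[HA] = [H⁺]² / ([HA]₀ − [H⁺]) = (6.457e-05)² / (0.136 − 6.457e-05) = 3.07e-08.

K_a = 3.07e-08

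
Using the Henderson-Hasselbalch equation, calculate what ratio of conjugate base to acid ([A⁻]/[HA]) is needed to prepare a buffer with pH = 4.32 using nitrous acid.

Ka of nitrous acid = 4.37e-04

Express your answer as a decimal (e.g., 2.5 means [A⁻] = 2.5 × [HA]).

pKa = -log(4.37e-04) = 3.3595. pH = pKa + log([A⁻]/[HA]), so log([A⁻]/[HA]) = pH − pKa = 4.32 − 3.3595 = 0.9605. [A⁻]/[HA] = 10^(0.9605) = 9.13

[A⁻]/[HA] = 9.13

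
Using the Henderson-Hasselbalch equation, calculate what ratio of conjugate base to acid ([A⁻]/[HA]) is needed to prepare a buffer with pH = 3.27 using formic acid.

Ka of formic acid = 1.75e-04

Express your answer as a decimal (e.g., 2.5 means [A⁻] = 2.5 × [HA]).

pKa = -log(1.75e-04) = 3.7570. pH = pKa + log([A⁻]/[HA]), so log([A⁻]/[HA]) = pH − pKa = 3.27 − 3.7570 = -0.4870. [A⁻]/[HA] = 10^(-0.4870) = 0.326

[A⁻]/[HA] = 0.326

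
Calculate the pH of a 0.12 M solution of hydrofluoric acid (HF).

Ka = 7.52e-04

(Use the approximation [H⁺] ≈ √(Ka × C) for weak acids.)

[H⁺] = √(Ka × C) = √(7.52e-04 × 0.12) = 9.4995e-03. pH = -log(9.4995e-03)

pH = 2.02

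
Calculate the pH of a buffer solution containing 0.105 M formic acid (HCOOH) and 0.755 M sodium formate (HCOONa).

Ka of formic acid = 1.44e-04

pKa = -log(1.44e-04) = 3.84. pH = pKa + log([A⁻]/[HA]) = 3.84 + log(0.755/0.105)

pH = 4.70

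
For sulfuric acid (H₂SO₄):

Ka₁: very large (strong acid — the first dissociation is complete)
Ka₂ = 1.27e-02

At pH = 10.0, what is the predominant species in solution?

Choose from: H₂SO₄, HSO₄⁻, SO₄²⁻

The first dissociation is complete, so H₂SO₄ itself is never the predominant species in water; pKa₂ = -log(1.27e-02) = 1.90. For a polyprotic acid the predominant species crosses at each pKa: below pKa_n the protonated form dominates, above it the deprotonated form does. At pH = 10.0, the predominant species is SO₄²⁻.

SO₄²⁻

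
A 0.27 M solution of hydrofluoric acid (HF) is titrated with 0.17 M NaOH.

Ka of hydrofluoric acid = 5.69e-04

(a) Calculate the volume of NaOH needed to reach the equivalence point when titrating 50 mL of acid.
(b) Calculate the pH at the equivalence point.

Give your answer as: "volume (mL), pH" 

moles acid = 0.27 × 50/1000 = 0.0135 mol; V_base = moles/0.17 × 1000 = 79.4 mL. At equivalence only the conjugate base is present: [A⁻] = 0.0135/0.129 = 1.0432e-01 M. Kb = Kw/Ka = 1.76e-11; [OH⁻] = √(Kb × [A⁻]) = 1.3540e-06; pOH = 5.87; pH = 14 - pOH = 8.13.

V = 79.4 mL, pH = 8.13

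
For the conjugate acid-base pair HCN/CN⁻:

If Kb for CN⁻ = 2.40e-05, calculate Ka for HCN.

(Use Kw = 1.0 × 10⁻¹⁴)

For a conjugate pair Ka × Kb = Kw, so Ka = Kw/Kb = 1.0 × 10⁻¹⁴ / 2.40e-05 = 4.17e-10.

K_a = 4.17e-10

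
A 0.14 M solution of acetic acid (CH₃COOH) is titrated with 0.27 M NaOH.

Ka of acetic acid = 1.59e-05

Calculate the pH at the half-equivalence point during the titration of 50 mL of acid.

At half-equivalence [HA] = [A⁻], so Henderson-Hasselbalch gives pH = pKa = -log(1.59e-05) = 4.80.

pH = pKa = 4.80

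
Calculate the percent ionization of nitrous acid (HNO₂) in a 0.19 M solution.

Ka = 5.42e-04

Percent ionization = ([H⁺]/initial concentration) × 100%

Using Ka equilibrium: x² + Ka×x - Ka×C = 0. Solving: [H⁺] = 9.8805e-03. Percent = (9.8805e-03/0.19) × 100

Percent ionization = 5.2%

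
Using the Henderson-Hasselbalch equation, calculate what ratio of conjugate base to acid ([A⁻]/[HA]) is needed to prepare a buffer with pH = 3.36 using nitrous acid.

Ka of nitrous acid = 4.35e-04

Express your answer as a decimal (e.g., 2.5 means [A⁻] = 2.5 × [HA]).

pKa = -log(4.35e-04) = 3.3615. pH = pKa + log([A⁻]/[HA]), so log([A⁻]/[HA]) = pH − pKa = 3.36 − 3.3615 = -0.0015. [A⁻]/[HA] = 10^(-0.0015) = 0.997

[A⁻]/[HA] = 0.997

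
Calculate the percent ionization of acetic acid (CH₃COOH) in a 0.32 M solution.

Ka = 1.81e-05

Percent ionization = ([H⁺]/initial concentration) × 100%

Using Ka equilibrium: x² + Ka×x - Ka×C = 0. Solving: [H⁺] = 2.3976e-03. Percent = (2.3976e-03/0.32) × 100

Percent ionization = 0.749%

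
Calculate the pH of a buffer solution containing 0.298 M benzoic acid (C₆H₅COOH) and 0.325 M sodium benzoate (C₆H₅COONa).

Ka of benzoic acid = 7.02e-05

pKa = -log(7.02e-05) = 4.15. pH = pKa + log([A⁻]/[HA]) = 4.15 + log(0.325/0.298)

pH = 4.19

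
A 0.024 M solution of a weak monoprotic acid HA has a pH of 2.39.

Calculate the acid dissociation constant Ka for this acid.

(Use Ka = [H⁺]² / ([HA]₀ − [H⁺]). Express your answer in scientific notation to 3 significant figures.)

[H⁺] = 10^(−pH) = 10^(−2.39) = 4.074e-03 M. For HA ⇌ H⁺ + A⁻, Ka = [H⁺][A⁻]/[HA] = [H⁺]² / ([HA]₀ − [H⁺]) = (4.074e-03)² / (0.024 − 4.074e-03) = 8.33e-04.

K_a = 8.33e-04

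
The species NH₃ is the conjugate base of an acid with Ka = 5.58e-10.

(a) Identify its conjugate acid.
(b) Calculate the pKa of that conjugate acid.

(a) The conjugate acid is formed by adding one H⁺ to NH₃, giving NH₄⁺. (b) pKa = -log(Ka) = -log(5.58e-10) = 9.25.

Conjugate acid: NH₄⁺; pK_a = 9.25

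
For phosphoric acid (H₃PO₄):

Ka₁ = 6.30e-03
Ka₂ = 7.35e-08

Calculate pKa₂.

pKa₂ = -log(Ka₂) = -log(7.35e-08) = 7.13.

pK_{a2} = 7.13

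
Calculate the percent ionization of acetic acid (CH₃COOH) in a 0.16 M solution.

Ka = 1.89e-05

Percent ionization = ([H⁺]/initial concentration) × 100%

Using Ka equilibrium: x² + Ka×x - Ka×C = 0. Solving: [H⁺] = 1.7295e-03. Percent = (1.7295e-03/0.16) × 100

Percent ionization = 1.08%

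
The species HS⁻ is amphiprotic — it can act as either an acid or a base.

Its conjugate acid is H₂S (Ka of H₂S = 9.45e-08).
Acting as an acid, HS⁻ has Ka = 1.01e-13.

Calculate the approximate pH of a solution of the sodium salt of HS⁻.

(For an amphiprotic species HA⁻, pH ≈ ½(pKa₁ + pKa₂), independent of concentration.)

pKa₁ = -log(9.45e-08) = 7.02; pKa₂ = -log(1.01e-13) = 13.00. For an amphiprotic species, pH ≈ ½(pKa₁ + pKa₂) = ½(7.02 + 13.00) = 10.01.

pH = 10.01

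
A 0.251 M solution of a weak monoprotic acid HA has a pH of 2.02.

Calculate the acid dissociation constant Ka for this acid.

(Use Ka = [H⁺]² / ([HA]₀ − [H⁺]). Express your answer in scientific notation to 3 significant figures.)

[H⁺] = 10^(−pH) = 10^(−2.02) = 9.550e-03 M. For HA ⇌ H⁺ + A⁻, Ka = [H⁺][A⁻]/[HA] = [H⁺]² / ([HA]₀ − [H⁺]) = (9.550e-03)² / (0.251 − 9.550e-03) = 3.78e-04.

K_a = 3.78e-04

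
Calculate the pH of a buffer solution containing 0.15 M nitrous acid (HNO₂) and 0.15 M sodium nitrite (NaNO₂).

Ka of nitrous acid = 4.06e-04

pKa = -log(4.06e-04) = 3.39. pH = pKa + log([A⁻]/[HA]) = 3.39 + log(0.15/0.15)

pH = 3.39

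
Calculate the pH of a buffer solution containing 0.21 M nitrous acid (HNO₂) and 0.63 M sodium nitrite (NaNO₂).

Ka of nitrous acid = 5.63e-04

pKa = -log(5.63e-04) = 3.25. pH = pKa + log([A⁻]/[HA]) = 3.25 + log(0.63/0.21)

pH = 3.73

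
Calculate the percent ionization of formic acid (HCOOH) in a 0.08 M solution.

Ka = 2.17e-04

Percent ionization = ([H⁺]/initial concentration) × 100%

Using Ka equilibrium: x² + Ka×x - Ka×C = 0. Solving: [H⁺] = 4.0594e-03. Percent = (4.0594e-03/0.08) × 100

Percent ionization = 5.07%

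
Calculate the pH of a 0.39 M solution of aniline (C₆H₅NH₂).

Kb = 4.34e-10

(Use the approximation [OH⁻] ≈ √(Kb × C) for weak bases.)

[OH⁻] = √(Kb × C) = √(4.34e-10 × 0.39) = 1.3010e-05. pOH = 4.89, pH = 14 - pOH

pH = 9.11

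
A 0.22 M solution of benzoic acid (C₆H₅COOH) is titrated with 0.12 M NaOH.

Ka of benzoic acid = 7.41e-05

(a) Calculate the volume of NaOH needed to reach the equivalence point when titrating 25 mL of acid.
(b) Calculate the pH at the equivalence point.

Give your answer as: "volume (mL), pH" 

moles acid = 0.22 × 25/1000 = 0.0055 mol; V_base = moles/0.12 × 1000 = 45.8 mL. At equivalence only the conjugate base is present: [A⁻] = 0.0055/0.071 = 7.7647e-02 M. Kb = Kw/Ka = 1.35e-10; [OH⁻] = √(Kb × [A⁻]) = 3.2371e-06; pOH = 5.49; pH = 14 - pOH = 8.51.

V = 45.8 mL, pH = 8.51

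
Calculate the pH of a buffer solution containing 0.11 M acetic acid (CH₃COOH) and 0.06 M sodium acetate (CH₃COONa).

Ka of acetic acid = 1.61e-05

pKa = -log(1.61e-05) = 4.79. pH = pKa + log([A⁻]/[HA]) = 4.79 + log(0.06/0.11)

pH = 4.53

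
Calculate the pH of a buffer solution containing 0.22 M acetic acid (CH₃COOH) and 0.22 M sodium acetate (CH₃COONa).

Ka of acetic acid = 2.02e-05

pKa = -log(2.02e-05) = 4.69. pH = pKa + log([A⁻]/[HA]) = 4.69 + log(0.22/0.22)

pH = 4.69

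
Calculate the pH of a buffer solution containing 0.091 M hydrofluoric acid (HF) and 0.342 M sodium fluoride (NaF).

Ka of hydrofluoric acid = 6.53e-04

pKa = -log(6.53e-04) = 3.19. pH = pKa + log([A⁻]/[HA]) = 3.19 + log(0.342/0.091)

pH = 3.76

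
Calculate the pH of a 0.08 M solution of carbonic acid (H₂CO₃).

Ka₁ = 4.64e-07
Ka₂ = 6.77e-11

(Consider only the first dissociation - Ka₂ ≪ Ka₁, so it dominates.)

First dissociation dominates. From Ka₁ = [H⁺][HA⁻]/[H₂A], x² + Ka₁·x − Ka₁·C = 0 with C = 0.08 M and Ka₁ = 4.64e-07. Solving: [H⁺] = (−Ka₁ + √(Ka₁² + 4·Ka₁·C)) / 2 = 1.9243e-04 M. pH = -log(1.9243e-04) = 3.72.

pH = 3.72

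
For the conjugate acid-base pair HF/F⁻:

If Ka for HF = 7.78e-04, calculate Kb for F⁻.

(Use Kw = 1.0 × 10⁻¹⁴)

For a conjugate pair Ka × Kb = Kw, so Kb = Kw/Ka = 1.0 × 10⁻¹⁴ / 7.78e-04 = 1.29e-11.

K_b = 1.29e-11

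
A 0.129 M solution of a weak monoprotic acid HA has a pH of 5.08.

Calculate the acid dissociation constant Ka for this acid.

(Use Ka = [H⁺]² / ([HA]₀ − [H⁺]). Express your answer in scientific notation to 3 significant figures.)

[H⁺] = 10^(−pH) = 10^(−5.08) = 8.318e-06 M. For HA ⇌ H⁺ + A⁻, Ka = [H⁺][A⁻]/[HA] = [H⁺]² / ([HA]₀ − [H⁺]) = (8.318e-06)² / (0.129 − 8.318e-06) = 5.36e-10.

K_a = 5.36e-10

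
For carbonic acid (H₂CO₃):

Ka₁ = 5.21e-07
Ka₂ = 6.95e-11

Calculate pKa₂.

pKa₂ = -log(Ka₂) = -log(6.95e-11) = 10.16.

pK_{a2} = 10.16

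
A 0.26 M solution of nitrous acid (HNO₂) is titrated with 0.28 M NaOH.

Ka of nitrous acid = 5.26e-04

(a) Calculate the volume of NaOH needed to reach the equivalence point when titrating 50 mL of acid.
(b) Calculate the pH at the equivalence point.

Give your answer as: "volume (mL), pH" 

moles acid = 0.26 × 50/1000 = 0.013 mol; V_base = moles/0.28 × 1000 = 46.4 mL. At equivalence only the conjugate base is present: [A⁻] = 0.013/0.096 = 1.3481e-01 M. Kb = Kw/Ka = 1.90e-11; [OH⁻] = √(Kb × [A⁻]) = 1.6009e-06; pOH = 5.80; pH = 14 - pOH = 8.20.

V = 46.4 mL, pH = 8.20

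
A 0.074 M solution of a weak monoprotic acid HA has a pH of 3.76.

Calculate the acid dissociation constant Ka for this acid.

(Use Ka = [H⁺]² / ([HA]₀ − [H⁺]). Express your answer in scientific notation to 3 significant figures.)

[H⁺] = 10^(−pH) = 10^(−3.76) = 1.738e-04 M. For HA ⇌ H⁺ + A⁻, Ka = [H⁺][A⁻]/[HA] = [H⁺]² / ([HA]₀ − [H⁺]) = (1.738e-04)² / (0.074 − 1.738e-04) = 4.09e-07.

K_a = 4.09e-07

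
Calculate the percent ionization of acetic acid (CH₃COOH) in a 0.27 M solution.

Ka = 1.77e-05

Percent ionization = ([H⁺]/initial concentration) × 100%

Using Ka equilibrium: x² + Ka×x - Ka×C = 0. Solving: [H⁺] = 2.1773e-03. Percent = (2.1773e-03/0.27) × 100

Percent ionization = 0.806%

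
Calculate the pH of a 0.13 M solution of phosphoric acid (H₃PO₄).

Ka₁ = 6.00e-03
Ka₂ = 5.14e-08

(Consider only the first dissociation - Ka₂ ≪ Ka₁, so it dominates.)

First dissociation dominates. From Ka₁ = [H⁺][HA⁻]/[H₂A], x² + Ka₁·x − Ka₁·C = 0 with C = 0.13 M and Ka₁ = 6.00e-03. Solving: [H⁺] = (−Ka₁ + √(Ka₁² + 4·Ka₁·C)) / 2 = 2.5089e-02 M. pH = -log(2.5089e-02) = 1.60.

pH = 1.60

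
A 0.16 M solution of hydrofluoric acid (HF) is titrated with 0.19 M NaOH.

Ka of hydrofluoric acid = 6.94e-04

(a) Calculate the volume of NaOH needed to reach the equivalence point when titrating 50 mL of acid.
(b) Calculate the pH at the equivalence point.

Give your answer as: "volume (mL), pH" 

moles acid = 0.16 × 50/1000 = 0.008 mol; V_base = moles/0.19 × 1000 = 42.1 mL. At equivalence only the conjugate base is present: [A⁻] = 0.008/0.092 = 8.6857e-02 M. Kb = Kw/Ka = 1.44e-11; [OH⁻] = √(Kb × [A⁻]) = 1.1187e-06; pOH = 5.95; pH = 14 - pOH = 8.05.

V = 42.1 mL, pH = 8.05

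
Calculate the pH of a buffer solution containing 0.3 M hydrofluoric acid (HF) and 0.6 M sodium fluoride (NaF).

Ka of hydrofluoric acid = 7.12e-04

pKa = -log(7.12e-04) = 3.15. pH = pKa + log([A⁻]/[HA]) = 3.15 + log(0.6/0.3)

pH = 3.45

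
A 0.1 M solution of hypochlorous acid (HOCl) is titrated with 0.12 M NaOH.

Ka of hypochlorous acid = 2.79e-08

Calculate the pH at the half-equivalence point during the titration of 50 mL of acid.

At half-equivalence [HA] = [A⁻], so Henderson-Hasselbalch gives pH = pKa = -log(2.79e-08) = 7.55.

pH = pKa = 7.55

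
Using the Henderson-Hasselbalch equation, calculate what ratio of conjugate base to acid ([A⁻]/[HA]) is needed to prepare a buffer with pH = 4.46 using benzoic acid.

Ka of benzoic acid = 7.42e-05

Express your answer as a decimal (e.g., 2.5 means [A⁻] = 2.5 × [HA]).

pKa = -log(7.42e-05) = 4.1296. pH = pKa + log([A⁻]/[HA]), so log([A⁻]/[HA]) = pH − pKa = 4.46 − 4.1296 = 0.3304. [A⁻]/[HA] = 10^(0.3304) = 2.14

[A⁻]/[HA] = 2.14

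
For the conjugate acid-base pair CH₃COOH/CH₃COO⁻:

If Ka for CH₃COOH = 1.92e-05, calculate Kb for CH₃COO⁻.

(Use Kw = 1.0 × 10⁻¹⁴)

For a conjugate pair Ka × Kb = Kw, so Kb = Kw/Ka = 1.0 × 10⁻¹⁴ / 1.92e-05 = 5.21e-10.

K_b = 5.21e-10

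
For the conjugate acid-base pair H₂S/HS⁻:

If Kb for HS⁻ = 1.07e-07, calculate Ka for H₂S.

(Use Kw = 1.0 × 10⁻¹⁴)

For a conjugate pair Ka × Kb = Kw, so Ka = Kw/Kb = 1.0 × 10⁻¹⁴ / 1.07e-07 = 9.35e-08.

K_a = 9.35e-08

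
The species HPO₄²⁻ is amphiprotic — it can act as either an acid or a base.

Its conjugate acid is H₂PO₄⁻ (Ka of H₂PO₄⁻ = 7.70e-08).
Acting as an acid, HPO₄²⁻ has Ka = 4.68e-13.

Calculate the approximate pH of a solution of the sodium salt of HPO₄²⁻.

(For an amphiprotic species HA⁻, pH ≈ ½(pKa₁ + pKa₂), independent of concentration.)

pKa₁ = -log(7.70e-08) = 7.11; pKa₂ = -log(4.68e-13) = 12.33. For an amphiprotic species, pH ≈ ½(pKa₁ + pKa₂) = ½(7.11 + 12.33) = 9.72.

pH = 9.72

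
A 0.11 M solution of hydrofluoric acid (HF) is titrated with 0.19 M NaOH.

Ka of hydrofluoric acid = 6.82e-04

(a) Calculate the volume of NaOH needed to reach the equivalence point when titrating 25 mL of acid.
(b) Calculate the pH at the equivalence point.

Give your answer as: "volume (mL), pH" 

moles acid = 0.11 × 25/1000 = 0.00275 mol; V_base = moles/0.19 × 1000 = 14.5 mL. At equivalence only the conjugate base is present: [A⁻] = 0.00275/0.039 = 6.9667e-02 M. Kb = Kw/Ka = 1.47e-11; [OH⁻] = √(Kb × [A⁻]) = 1.0107e-06; pOH = 6.00; pH = 14 - pOH = 8.00.

V = 14.5 mL, pH = 8.00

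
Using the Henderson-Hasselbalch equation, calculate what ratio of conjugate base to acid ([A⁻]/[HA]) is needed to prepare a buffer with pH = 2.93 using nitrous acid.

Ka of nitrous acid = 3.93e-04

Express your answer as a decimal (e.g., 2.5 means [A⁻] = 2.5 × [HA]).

pKa = -log(3.93e-04) = 3.4056. pH = pKa + log([A⁻]/[HA]), so log([A⁻]/[HA]) = pH − pKa = 2.93 − 3.4056 = -0.4756. [A⁻]/[HA] = 10^(-0.4756) = 0.334

[A⁻]/[HA] = 0.334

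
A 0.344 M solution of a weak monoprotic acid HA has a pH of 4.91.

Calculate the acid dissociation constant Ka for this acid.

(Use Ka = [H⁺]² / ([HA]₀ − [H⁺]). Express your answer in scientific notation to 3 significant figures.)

[H⁺] = 10^(−pH) = 10^(−4.91) = 1.230e-05 M. For HA ⇌ H⁺ + A⁻, Ka = [H⁺][A⁻]/[HA] = [H⁺]² / ([HA]₀ − [H⁺]) = (1.230e-05)² / (0.344 − 1.230e-05) = 4.40e-10.

K_a = 4.40e-10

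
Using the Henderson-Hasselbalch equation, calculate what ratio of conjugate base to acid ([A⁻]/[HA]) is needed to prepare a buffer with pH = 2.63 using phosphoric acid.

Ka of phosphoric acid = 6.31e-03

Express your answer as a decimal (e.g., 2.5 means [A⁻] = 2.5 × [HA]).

pKa = -log(6.31e-03) = 2.2000. pH = pKa + log([A⁻]/[HA]), so log([A⁻]/[HA]) = pH − pKa = 2.63 − 2.2000 = 0.4300. [A⁻]/[HA] = 10^(0.4300) = 2.69

[A⁻]/[HA] = 2.69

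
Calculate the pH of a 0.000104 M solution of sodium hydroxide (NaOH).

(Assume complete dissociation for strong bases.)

[OH⁻] = 0.000104 M for strong base. pOH = -log[OH⁻] = 3.98, pH = 14 - pOH

pH = 10.02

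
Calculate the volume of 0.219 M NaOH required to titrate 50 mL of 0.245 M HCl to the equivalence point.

At equivalence: moles acid = moles base. moles HCl = 0.245 × 50/1000 = 0.01225 mol. V_base = moles / 0.219 × 1000 = 55.9 mL.

V_{base} = 55.9 mL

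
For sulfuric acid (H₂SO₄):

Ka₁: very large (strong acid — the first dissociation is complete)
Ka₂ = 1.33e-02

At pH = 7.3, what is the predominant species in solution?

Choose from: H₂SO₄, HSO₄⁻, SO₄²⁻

The first dissociation is complete, so H₂SO₄ itself is never the predominant species in water; pKa₂ = -log(1.33e-02) = 1.88. For a polyprotic acid the predominant species crosses at each pKa: below pKa_n the protonated form dominates, above it the deprotonated form does. At pH = 7.3, the predominant species is SO₄²⁻.

SO₄²⁻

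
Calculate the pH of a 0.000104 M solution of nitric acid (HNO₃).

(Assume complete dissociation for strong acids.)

[H⁺] = 0.000104 M for strong acid. pH = -log[H⁺] = -log(0.000104)

pH = 3.98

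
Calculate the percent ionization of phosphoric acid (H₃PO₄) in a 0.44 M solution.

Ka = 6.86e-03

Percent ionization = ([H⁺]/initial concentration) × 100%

Using Ka equilibrium: x² + Ka×x - Ka×C = 0. Solving: [H⁺] = 5.1617e-02. Percent = (5.1617e-02/0.44) × 100

Percent ionization = 11.7%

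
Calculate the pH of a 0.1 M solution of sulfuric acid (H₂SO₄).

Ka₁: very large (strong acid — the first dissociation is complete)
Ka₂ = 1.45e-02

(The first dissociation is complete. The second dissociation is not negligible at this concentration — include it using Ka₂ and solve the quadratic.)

First dissociation is complete: [H⁺]₀ = [HSO₄⁻]₀ = C = 0.1 M. Second dissociation HSO₄⁻ ⇌ H⁺ + SO₄²⁻: let x = [SO₄²⁻]. Ka₂ = (C + x)·x / (C − x) = 1.45e-02 → x² + (C + Ka₂)·x − Ka₂·C = 0 → x² + 0.11450·x − 1.450e-03 = 0. x = (−0.11450 + √(0.11450² + 4 × 1.450e-03)) / 2 = 1.1507e-02 M. [H⁺] = C + x = 0.1 + 1.1507e-02 = 1.1151e-01 M. pH = -log(1.1151e-01) = 0.95.

pH = 0.95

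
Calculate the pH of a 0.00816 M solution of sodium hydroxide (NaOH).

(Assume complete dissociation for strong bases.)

[OH⁻] = 0.00816 M for strong base. pOH = -log[OH⁻] = 2.09, pH = 14 - pOH

pH = 11.91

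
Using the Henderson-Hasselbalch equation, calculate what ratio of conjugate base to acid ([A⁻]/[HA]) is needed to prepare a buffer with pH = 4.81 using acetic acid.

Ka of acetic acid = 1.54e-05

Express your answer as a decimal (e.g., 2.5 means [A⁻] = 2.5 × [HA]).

pKa = -log(1.54e-05) = 4.8125. pH = pKa + log([A⁻]/[HA]), so log([A⁻]/[HA]) = pH − pKa = 4.81 − 4.8125 = -0.0025. [A⁻]/[HA] = 10^(-0.0025) = 0.994

[A⁻]/[HA] = 0.994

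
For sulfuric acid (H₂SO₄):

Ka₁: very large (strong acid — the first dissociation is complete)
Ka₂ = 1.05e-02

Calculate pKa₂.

pKa₂ = -log(Ka₂) = -log(1.05e-02) = 1.98.

pK_{a2} = 1.98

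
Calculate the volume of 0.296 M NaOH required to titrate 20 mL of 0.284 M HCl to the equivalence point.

At equivalence: moles acid = moles base. moles HCl = 0.284 × 20/1000 = 0.00568 mol. V_base = moles / 0.296 × 1000 = 19.2 mL.

V_{base} = 19.2 mL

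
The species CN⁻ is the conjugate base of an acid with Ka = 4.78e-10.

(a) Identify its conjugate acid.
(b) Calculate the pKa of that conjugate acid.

(a) The conjugate acid is formed by adding one H⁺ to CN⁻, giving HCN. (b) pKa = -log(Ka) = -log(4.78e-10) = 9.32.

Conjugate acid: HCN; pK_a = 9.32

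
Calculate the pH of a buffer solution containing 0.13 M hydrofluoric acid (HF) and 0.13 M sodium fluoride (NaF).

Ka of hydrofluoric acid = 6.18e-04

pKa = -log(6.18e-04) = 3.21. pH = pKa + log([A⁻]/[HA]) = 3.21 + log(0.13/0.13)

pH = 3.21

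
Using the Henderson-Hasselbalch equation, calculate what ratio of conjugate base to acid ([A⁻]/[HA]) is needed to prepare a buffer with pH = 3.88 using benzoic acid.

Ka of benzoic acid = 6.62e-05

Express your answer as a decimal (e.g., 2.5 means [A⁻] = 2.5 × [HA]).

pKa = -log(6.62e-05) = 4.1791. pH = pKa + log([A⁻]/[HA]), so log([A⁻]/[HA]) = pH − pKa = 3.88 − 4.1791 = -0.2991. [A⁻]/[HA] = 10^(-0.2991) = 0.502

[A⁻]/[HA] = 0.502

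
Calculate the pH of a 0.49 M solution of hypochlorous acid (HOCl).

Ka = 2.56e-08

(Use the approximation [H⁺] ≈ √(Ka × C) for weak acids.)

[H⁺] = √(Ka × C) = √(2.56e-08 × 0.49) = 1.1200e-04. pH = -log(1.1200e-04)

pH = 3.95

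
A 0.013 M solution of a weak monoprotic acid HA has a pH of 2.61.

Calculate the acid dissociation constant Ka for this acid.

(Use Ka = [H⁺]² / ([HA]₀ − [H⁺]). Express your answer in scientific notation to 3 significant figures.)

[H⁺] = 10^(−pH) = 10^(−2.61) = 2.455e-03 M. For HA ⇌ H⁺ + A⁻, Ka = [H⁺][A⁻]/[HA] = [H⁺]² / ([HA]₀ − [H⁺]) = (2.455e-03)² / (0.013 − 2.455e-03) = 5.71e-04.

K_a = 5.71e-04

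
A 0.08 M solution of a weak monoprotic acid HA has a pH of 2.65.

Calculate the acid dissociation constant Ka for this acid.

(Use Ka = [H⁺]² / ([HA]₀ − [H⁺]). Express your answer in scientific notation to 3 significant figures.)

[H⁺] = 10^(−pH) = 10^(−2.65) = 2.239e-03 M. For HA ⇌ H⁺ + A⁻, Ka = [H⁺][A⁻]/[HA] = [H⁺]² / ([HA]₀ − [H⁺]) = (2.239e-03)² / (0.08 − 2.239e-03) = 6.45e-05.

K_a = 6.45e-05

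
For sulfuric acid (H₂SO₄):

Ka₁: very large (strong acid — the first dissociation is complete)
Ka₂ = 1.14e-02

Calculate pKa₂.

pKa₂ = -log(Ka₂) = -log(1.14e-02) = 1.94.

pK_{a2} = 1.94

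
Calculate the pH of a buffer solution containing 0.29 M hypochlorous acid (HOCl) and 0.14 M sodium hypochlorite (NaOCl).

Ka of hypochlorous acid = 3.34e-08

pKa = -log(3.34e-08) = 7.48. pH = pKa + log([A⁻]/[HA]) = 7.48 + log(0.14/0.29)

pH = 7.16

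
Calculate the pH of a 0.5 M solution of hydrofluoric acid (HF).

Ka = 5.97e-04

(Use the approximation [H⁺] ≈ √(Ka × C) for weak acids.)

[H⁺] = √(Ka × C) = √(5.97e-04 × 0.5) = 1.7277e-02. pH = -log(1.7277e-02)

pH = 1.76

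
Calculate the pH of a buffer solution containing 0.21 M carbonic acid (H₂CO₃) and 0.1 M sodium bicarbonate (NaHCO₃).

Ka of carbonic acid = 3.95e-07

pKa = -log(3.95e-07) = 6.40. pH = pKa + log([A⁻]/[HA]) = 6.40 + log(0.1/0.21)

pH = 6.08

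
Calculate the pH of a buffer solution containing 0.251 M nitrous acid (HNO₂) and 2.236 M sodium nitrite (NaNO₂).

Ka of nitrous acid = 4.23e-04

pKa = -log(4.23e-04) = 3.37. pH = pKa + log([A⁻]/[HA]) = 3.37 + log(2.236/0.251)

pH = 4.32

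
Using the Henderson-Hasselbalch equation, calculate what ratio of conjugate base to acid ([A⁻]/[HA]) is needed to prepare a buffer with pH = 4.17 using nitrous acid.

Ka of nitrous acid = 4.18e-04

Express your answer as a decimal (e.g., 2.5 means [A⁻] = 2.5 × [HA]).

pKa = -log(4.18e-04) = 3.3788. pH = pKa + log([A⁻]/[HA]), so log([A⁻]/[HA]) = pH − pKa = 4.17 − 3.3788 = 0.7912. [A⁻]/[HA] = 10^(0.7912) = 6.18

[A⁻]/[HA] = 6.18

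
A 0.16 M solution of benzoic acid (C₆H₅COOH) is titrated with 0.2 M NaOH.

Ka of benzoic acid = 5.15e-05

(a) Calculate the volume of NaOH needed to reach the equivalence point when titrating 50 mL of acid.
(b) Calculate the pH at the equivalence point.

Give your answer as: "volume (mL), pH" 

moles acid = 0.16 × 50/1000 = 0.008 mol; V_base = moles/0.2 × 1000 = 40.0 mL. At equivalence only the conjugate base is present: [A⁻] = 0.008/0.090 = 8.8889e-02 M. Kb = Kw/Ka = 1.94e-10; [OH⁻] = √(Kb × [A⁻]) = 4.1545e-06; pOH = 5.38; pH = 14 - pOH = 8.62.

V = 40.0 mL, pH = 8.62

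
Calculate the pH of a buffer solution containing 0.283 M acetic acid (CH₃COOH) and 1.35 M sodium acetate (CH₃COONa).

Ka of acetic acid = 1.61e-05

pKa = -log(1.61e-05) = 4.79. pH = pKa + log([A⁻]/[HA]) = 4.79 + log(1.35/0.283)

pH = 5.47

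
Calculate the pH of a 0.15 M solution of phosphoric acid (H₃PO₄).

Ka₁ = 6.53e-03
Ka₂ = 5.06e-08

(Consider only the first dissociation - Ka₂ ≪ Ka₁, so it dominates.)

First dissociation dominates. From Ka₁ = [H⁺][HA⁻]/[H₂A], x² + Ka₁·x − Ka₁·C = 0 with C = 0.15 M and Ka₁ = 6.53e-03. Solving: [H⁺] = (−Ka₁ + √(Ka₁² + 4·Ka₁·C)) / 2 = 2.8202e-02 M. pH = -log(2.8202e-02) = 1.55.

pH = 1.55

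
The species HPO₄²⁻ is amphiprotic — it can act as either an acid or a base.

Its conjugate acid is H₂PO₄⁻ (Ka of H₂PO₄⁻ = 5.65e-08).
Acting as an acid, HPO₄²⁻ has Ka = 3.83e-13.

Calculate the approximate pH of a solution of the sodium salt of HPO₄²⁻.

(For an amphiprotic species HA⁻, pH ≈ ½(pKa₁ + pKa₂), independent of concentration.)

pKa₁ = -log(5.65e-08) = 7.25; pKa₂ = -log(3.83e-13) = 12.42. For an amphiprotic species, pH ≈ ½(pKa₁ + pKa₂) = ½(7.25 + 12.42) = 9.83.

pH = 9.83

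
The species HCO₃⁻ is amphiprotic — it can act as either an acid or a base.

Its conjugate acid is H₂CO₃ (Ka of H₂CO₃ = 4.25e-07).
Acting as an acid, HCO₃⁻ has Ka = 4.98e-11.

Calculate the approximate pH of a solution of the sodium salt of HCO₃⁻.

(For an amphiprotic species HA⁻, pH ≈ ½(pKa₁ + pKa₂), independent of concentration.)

pKa₁ = -log(4.25e-07) = 6.37; pKa₂ = -log(4.98e-11) = 10.30. For an amphiprotic species, pH ≈ ½(pKa₁ + pKa₂) = ½(6.37 + 10.30) = 8.34.

pH = 8.34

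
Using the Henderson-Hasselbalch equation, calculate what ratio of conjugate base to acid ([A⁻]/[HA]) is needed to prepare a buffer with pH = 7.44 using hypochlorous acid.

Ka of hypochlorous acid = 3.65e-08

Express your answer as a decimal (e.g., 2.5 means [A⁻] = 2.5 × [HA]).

pKa = -log(3.65e-08) = 7.4377. pH = pKa + log([A⁻]/[HA]), so log([A⁻]/[HA]) = pH − pKa = 7.44 − 7.4377 = 0.0023. [A⁻]/[HA] = 10^(0.0023) = 1.01

[A⁻]/[HA] = 1.01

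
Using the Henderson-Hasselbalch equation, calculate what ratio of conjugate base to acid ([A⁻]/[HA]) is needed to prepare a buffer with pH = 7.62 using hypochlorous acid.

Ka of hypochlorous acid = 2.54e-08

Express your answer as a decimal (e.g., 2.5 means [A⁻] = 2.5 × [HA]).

pKa = -log(2.54e-08) = 7.5952. pH = pKa + log([A⁻]/[HA]), so log([A⁻]/[HA]) = pH − pKa = 7.62 − 7.5952 = 0.0248. [A⁻]/[HA] = 10^(0.0248) = 1.06

[A⁻]/[HA] = 1.06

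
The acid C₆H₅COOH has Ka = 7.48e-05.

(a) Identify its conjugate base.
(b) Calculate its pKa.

(a) The conjugate base is formed by removing one H⁺ from C₆H₅COOH, giving C₆H₅COO⁻. (b) pKa = -log(Ka) = -log(7.48e-05) = 4.13.

Conjugate base: C₆H₅COO⁻; pK_a = 4.13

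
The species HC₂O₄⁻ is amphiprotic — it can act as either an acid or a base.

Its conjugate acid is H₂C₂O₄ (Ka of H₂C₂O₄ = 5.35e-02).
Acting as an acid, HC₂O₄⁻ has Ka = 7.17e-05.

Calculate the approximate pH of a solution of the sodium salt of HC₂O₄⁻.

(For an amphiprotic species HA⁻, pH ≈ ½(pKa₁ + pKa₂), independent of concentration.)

pKa₁ = -log(5.35e-02) = 1.27; pKa₂ = -log(7.17e-05) = 4.14. For an amphiprotic species, pH ≈ ½(pKa₁ + pKa₂) = ½(1.27 + 4.14) = 2.71.

pH = 2.71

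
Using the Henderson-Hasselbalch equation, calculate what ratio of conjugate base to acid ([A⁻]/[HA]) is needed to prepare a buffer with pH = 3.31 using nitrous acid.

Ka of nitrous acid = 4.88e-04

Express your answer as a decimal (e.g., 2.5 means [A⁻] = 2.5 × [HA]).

pKa = -log(4.88e-04) = 3.3116. pH = pKa + log([A⁻]/[HA]), so log([A⁻]/[HA]) = pH − pKa = 3.31 − 3.3116 = -0.0016. [A⁻]/[HA] = 10^(-0.0016) = 0.996

[A⁻]/[HA] = 0.996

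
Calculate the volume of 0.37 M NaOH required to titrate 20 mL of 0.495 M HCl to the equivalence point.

At equivalence: moles acid = moles base. moles HCl = 0.495 × 20/1000 = 0.0099 mol. V_base = moles / 0.37 × 1000 = 26.8 mL.

V_{base} = 26.8 mL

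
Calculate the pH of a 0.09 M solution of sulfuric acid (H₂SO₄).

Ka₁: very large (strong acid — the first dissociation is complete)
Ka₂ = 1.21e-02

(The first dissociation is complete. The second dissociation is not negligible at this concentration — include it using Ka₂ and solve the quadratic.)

First dissociation is complete: [H⁺]₀ = [HSO₄⁻]₀ = C = 0.09 M. Second dissociation HSO₄⁻ ⇌ H⁺ + SO₄²⁻: let x = [SO₄²⁻]. Ka₂ = (C + x)·x / (C − x) = 1.21e-02 → x² + (C + Ka₂)·x − Ka₂·C = 0 → x² + 0.10210·x − 1.089e-03 = 0. x = (−0.10210 + √(0.10210² + 4 × 1.089e-03)) / 2 = 9.7374e-03 M. [H⁺] = C + x = 0.09 + 9.7374e-03 = 9.9737e-02 M. pH = -log(9.9737e-02) = 1.00.

pH = 1.00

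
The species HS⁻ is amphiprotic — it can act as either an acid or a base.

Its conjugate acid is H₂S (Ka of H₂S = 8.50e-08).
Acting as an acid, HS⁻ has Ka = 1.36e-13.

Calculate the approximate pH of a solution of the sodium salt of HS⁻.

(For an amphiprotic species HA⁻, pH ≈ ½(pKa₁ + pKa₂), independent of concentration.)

pKa₁ = -log(8.50e-08) = 7.07; pKa₂ = -log(1.36e-13) = 12.87. For an amphiprotic species, pH ≈ ½(pKa₁ + pKa₂) = ½(7.07 + 12.87) = 9.97.

pH = 9.97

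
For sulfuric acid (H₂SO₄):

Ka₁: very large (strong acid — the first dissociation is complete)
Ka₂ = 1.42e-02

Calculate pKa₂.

pKa₂ = -log(Ka₂) = -log(1.42e-02) = 1.85.

pK_{a2} = 1.85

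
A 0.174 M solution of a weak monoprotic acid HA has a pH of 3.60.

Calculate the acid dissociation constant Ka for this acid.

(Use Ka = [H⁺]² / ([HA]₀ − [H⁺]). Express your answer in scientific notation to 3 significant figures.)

[H⁺] = 10^(−pH) = 10^(−3.60) = 2.512e-04 M. For HA ⇌ H⁺ + A⁻, Ka = [H⁺][A⁻]/[HA] = [H⁺]² / ([HA]₀ − [H⁺]) = (2.512e-04)² / (0.174 − 2.512e-04) = 3.63e-07.

K_a = 3.63e-07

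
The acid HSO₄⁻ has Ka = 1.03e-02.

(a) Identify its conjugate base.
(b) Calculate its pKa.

(a) The conjugate base is formed by removing one H⁺ from HSO₄⁻, giving SO₄²⁻. (b) pKa = -log(Ka) = -log(1.03e-02) = 1.99.

Conjugate base: SO₄²⁻; pK_a = 1.99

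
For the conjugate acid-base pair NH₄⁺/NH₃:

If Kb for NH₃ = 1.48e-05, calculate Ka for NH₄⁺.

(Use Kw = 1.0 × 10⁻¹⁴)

For a conjugate pair Ka × Kb = Kw, so Ka = Kw/Kb = 1.0 × 10⁻¹⁴ / 1.48e-05 = 6.76e-10.

K_a = 6.76e-10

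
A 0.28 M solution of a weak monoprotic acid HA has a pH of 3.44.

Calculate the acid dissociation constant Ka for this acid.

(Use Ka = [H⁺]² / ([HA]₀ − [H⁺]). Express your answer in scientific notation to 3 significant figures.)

[H⁺] = 10^(−pH) = 10^(−3.44) = 3.631e-04 M. For HA ⇌ H⁺ + A⁻, Ka = [H⁺][A⁻]/[HA] = [H⁺]² / ([HA]₀ − [H⁺]) = (3.631e-04)² / (0.28 − 3.631e-04) = 4.71e-07.

K_a = 4.71e-07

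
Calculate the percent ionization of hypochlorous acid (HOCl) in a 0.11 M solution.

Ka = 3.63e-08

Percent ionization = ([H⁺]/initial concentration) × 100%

Using Ka equilibrium: x² + Ka×x - Ka×C = 0. Solving: [H⁺] = 6.3172e-05. Percent = (6.3172e-05/0.11) × 100

Percent ionization = 0.0574%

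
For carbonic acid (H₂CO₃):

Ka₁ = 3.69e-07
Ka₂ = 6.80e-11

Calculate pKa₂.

pKa₂ = -log(Ka₂) = -log(6.80e-11) = 10.17.

pK_{a2} = 10.17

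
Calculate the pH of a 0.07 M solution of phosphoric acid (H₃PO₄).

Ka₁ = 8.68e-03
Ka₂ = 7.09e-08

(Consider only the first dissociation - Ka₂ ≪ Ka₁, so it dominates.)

First dissociation dominates. From Ka₁ = [H⁺][HA⁻]/[H₂A], x² + Ka₁·x − Ka₁·C = 0 with C = 0.07 M and Ka₁ = 8.68e-03. Solving: [H⁺] = (−Ka₁ + √(Ka₁² + 4·Ka₁·C)) / 2 = 2.0689e-02 M. pH = -log(2.0689e-02) = 1.68.

pH = 1.68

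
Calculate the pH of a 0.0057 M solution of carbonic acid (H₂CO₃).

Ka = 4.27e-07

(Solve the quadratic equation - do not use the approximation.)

x² + Ka×x - Ka×C = 0. Using quadratic formula: [H⁺] = 4.9122e-05

pH = 4.31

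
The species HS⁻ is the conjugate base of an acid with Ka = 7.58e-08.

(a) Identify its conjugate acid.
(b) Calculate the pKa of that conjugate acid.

(a) The conjugate acid is formed by adding one H⁺ to HS⁻, giving H₂S. (b) pKa = -log(Ka) = -log(7.58e-08) = 7.12.

Conjugate acid: H₂S; pK_a = 7.12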